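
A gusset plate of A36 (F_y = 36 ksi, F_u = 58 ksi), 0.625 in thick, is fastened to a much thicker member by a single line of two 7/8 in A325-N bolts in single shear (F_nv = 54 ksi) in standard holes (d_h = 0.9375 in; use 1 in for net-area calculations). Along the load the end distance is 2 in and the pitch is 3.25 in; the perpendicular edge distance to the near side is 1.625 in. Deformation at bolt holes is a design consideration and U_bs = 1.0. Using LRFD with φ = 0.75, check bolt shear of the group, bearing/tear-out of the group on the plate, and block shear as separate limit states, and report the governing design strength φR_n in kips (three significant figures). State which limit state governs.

48.7 kips (bolt shear governs)

Bolt shear: A_b = π·0.875²/4 = 0.6013 in²; R_n = 54 × 0.6013 × 2 × 1 = 64.94 kips → 0.75 × 64.94 = 48.7 kips.
Bearing: edge l_c = 1.531, r_n = 66.61 kips; interior l_c = 2.312, r_n = 76.12 kips; R_n = 66.61 + 1·76.12 = 142.7 kips → 107 kips.
Block shear: A_gv = 3.281, A_nv = 2.344, A_nt = 0.7031 in²; R_n = min(0.6F_uA_nv, 0.6F_yA_gv) + U_bs·F_u·A_nt = 111.7 kips → 83.7 kips.
Bolt shear governs: 48.7 kips.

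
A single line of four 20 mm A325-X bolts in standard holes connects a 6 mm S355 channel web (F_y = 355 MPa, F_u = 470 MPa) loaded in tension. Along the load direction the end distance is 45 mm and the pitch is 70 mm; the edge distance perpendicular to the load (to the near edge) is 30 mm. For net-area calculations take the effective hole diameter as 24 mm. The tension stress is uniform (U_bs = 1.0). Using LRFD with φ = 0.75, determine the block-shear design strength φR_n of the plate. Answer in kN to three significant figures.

255 kN

Shear plane L_v = 45 + 3·70 = 255 mm; A_gv = 255 × 6 = 1530 mm².
A_nv = (255 − 3.5·24) × 6 = 1026 mm².
A_nt = (30 − 0.5·24) × 6 = 108 mm².
0.6 F_u A_nv = 289.3 kN; 0.6 F_y A_gv = 325.9 kN → shear rupture governs the shear term.
R_n = 289.3 + 1.0 × 470 × 108 / 1000 = 340.1 kN.
Design strength φR_n = 0.75 × 340.1 = 255 kN.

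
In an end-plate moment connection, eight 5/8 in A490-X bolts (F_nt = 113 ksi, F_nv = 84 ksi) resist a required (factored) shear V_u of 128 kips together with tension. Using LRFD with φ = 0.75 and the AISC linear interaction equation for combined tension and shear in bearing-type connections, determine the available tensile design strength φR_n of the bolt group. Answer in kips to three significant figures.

98.2 kips

A_b = π·0.625²/4 = 0.3068 in²; f_rv = 128 / (8 × 0.3068) = 52.15 ksi.
F'_nt = 1.3 F_nt − (F_nt / φF_nv) f_rv = 1.3·113 − (113/(0.75·84))·52.15 = 53.36 ksi, capped at F_nt → F'_nt = 53.36 ksi.
R_n = F'_nt · A_b · n = 53.36 × 0.3068 × 8 = 131 kips.
Design strength φR_n = 0.75 × 131 = 98.2 kips.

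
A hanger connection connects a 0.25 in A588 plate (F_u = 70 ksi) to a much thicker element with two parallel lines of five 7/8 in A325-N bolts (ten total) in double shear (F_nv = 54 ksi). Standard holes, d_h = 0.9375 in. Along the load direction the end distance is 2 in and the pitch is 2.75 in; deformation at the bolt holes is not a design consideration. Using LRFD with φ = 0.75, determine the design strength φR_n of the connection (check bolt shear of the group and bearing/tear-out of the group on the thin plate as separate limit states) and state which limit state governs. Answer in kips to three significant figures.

Bolt shear: A_b = π·0.875²/4 = 0.6013 in²; R_n = 54 × 0.6013 × 10 × 2 = 649.4 kips → 0.75 × 649.4 = 487 kips.
Bearing (1.5 l_c t F_u ≤ 3.0 d t F_u): upper limit = 3.0·0.875·0.25·70 = 45.94 kips.
  Edge l_c = 2 − 0.9375/2 = 1.531 → r_n = 40.2 kips; interior l_c = 2.75 − 0.9375 = 1.812 → r_n = 45.94 kips.
  R_n,bearing = 2·40.2 + 8·45.94 = 447.9 kips → 0.75 × 447.9 = 336 kips.
Bearing governs: 336 kips.

336 kips (bearing governs)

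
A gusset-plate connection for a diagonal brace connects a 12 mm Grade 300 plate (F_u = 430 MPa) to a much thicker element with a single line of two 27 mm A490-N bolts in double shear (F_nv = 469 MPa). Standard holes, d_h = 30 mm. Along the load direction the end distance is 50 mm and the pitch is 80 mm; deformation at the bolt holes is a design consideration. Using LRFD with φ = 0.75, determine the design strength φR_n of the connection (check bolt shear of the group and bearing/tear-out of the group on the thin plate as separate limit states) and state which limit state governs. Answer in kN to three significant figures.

Bolt shear: A_b = π·27²/4 = 572.6 mm²; R_n = 469 × 572.6 × 2 × 2 / 1000 = 1074 kN → 0.75 × 1074 = 806 kN.
Bearing (1.2 l_c t F_u ≤ 2.4 d t F_u): upper limit = 2.4·27·12·430 / 1000 = 334.4 kN.
  Edge l_c = 50 − 30/2 = 35 → r_n = 216.7 kN; interior l_c = 80 − 30 = 50 → r_n = 309.6 kN.
  R_n,bearing = 1·216.7 + 1·309.6 = 526.3 kN → 0.75 × 526.3 = 395 kN.
Bearing governs: 395 kN.

395 kN (bearing governs)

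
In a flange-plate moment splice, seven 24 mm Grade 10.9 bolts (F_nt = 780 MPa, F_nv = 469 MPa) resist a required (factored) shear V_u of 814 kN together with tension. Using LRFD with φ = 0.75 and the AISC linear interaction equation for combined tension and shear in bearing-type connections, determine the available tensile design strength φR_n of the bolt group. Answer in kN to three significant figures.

1050 kN

A_b = π·24²/4 = 452.4 mm²; f_rv = 814 × 1000 / (7 × 452.4) = 257 MPa.
F'_nt = 1.3 F_nt − (F_nt / φF_nv) f_rv = 1.3·780 − (780/(0.75·469))·257 = 444 MPa, capped at F_nt → F'_nt = 444 MPa.
R_n = F'_nt · A_b · n = 444 × 452.4 × 7 / 1000 = 1406 kN.
Design strength φR_n = 0.75 × 1406 = 1050 kN.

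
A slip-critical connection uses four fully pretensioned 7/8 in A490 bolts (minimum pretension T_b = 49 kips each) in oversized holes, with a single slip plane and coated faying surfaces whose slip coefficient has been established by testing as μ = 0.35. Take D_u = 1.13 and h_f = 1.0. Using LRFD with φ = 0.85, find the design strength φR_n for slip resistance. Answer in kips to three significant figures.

65.9 kips

R_n = μ · D_u · h_f · T_b · n_s · n_b = 0.35 × 1.13 × 1.0 × 49 × 1 × 4 = 77.52 kips.
Design strength φR_n = 0.85 × 77.52 = 65.9 kips.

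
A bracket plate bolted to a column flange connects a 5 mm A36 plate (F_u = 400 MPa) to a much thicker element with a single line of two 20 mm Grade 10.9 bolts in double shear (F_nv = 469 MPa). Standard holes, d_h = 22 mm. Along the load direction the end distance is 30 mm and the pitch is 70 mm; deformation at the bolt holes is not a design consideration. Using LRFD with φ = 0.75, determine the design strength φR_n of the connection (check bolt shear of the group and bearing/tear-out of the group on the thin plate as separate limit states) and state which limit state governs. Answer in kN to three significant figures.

133 kN (bearing governs)

Bolt shear: A_b = π·20²/4 = 314.2 mm²; R_n = 469 × 314.2 × 2 × 2 / 1000 = 589.4 kN → 0.75 × 589.4 = 442 kN.
Bearing (1.5 l_c t F_u ≤ 3.0 d t F_u): upper limit = 3.0·20·5·400 / 1000 = 120 kN.
  Edge l_c = 30 − 22/2 = 19 → r_n = 57 kN; interior l_c = 70 − 22 = 48 → r_n = 120 kN.
  R_n,bearing = 1·57 + 1·120 = 177 kN → 0.75 × 177 = 133 kN.
Bearing governs: 133 kN.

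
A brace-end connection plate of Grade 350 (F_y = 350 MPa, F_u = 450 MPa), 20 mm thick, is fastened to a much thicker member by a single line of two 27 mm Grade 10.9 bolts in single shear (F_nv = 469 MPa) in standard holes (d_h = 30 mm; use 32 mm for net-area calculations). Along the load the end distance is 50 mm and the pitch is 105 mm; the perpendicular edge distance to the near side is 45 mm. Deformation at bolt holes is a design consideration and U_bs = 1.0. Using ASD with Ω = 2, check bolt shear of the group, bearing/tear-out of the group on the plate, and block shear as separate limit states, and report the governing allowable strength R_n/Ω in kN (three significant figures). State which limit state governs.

269 kN (bolt shear governs)

Bolt shear: A_b = π·27²/4 = 572.6 mm²; R_n = 469 × 572.6 × 2 × 1 / 1000 = 537.1 kN → 537.1 / 2 = 269 kN.
Bearing: edge l_c = 35, r_n = 378 kN; interior l_c = 75, r_n = 583.2 kN; R_n = 378 + 1·583.2 = 961.2 kN → 481 kN.
Block shear: A_gv = 3100, A_nv = 2140, A_nt = 580 mm²; R_n = min(0.6F_uA_nv, 0.6F_yA_gv) + U_bs·F_u·A_nt = 838.8 kN → 419 kN.
Bolt shear governs: 269 kN.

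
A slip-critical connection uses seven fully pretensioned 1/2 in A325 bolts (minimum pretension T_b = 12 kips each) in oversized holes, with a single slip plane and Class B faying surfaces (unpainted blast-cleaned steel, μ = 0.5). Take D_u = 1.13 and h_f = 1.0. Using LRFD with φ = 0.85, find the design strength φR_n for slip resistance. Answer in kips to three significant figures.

R_n = μ · D_u · h_f · T_b · n_s · n_b = 0.5 × 1.13 × 1.0 × 12 × 1 × 7 = 47.46 kips.
Design strength φR_n = 0.85 × 47.46 = 40.3 kips.

40.3 kips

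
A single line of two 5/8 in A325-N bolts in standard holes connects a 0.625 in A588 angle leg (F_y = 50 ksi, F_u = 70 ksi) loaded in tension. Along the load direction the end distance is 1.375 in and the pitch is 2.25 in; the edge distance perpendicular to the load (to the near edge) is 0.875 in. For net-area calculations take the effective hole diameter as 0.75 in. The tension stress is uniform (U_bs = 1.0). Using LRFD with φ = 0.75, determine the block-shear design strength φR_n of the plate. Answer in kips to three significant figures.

65.6 kips

Shear plane L_v = 1.375 + 1·2.25 = 3.625 in; A_gv = 3.625 × 0.625 = 2.266 in².
A_nv = (3.625 − 1.5·0.75) × 0.625 = 1.562 in².
A_nt = (0.875 − 0.5·0.75) × 0.625 = 0.3125 in².
0.6 F_u A_nv = 65.62 kips; 0.6 F_y A_gv = 67.97 kips → shear rupture governs the shear term.
R_n = 65.62 + 1.0 × 70 × 0.3125 = 87.5 kips.
Design strength φR_n = 0.75 × 87.5 = 65.6 kips.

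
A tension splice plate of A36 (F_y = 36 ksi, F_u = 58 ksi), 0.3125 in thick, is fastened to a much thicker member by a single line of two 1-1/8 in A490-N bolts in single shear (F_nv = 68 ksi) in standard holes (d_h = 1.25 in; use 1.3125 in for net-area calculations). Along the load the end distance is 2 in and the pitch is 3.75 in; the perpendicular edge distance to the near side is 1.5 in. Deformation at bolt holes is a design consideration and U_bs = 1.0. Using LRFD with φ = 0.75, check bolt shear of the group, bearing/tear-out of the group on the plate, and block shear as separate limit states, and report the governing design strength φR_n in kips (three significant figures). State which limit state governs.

40.6 kips (block shear governs)

Bolt shear: A_b = π·1.125²/4 = 0.994 in²; R_n = 68 × 0.994 × 2 × 1 = 135.2 kips → 0.75 × 135.2 = 101 kips.
Bearing: edge l_c = 1.375, r_n = 29.91 kips; interior l_c = 2.5, r_n = 48.94 kips; R_n = 29.91 + 1·48.94 = 78.84 kips → 59.1 kips.
Block shear: A_gv = 1.797, A_nv = 1.182, A_nt = 0.2637 in²; R_n = min(0.6F_uA_nv, 0.6F_yA_gv) + U_bs·F_u·A_nt = 54.11 kips → 40.6 kips.
Block shear governs: 40.6 kips.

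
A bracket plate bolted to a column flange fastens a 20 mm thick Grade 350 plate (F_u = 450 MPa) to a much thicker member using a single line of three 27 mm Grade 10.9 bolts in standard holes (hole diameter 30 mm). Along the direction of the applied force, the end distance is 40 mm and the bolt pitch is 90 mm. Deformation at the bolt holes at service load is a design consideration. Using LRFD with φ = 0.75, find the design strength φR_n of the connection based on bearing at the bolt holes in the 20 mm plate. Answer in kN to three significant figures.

1080 kN

Per bolt r_n = 1.2 l_c t F_u ≤ 2.4 d t F_u; upper limit = 2.4 × 27 × 20 × 450 / 1000 = 583.2 kN.
Edge bolt: l_c = 40 − 30/2 = 25 mm → 1.2 × 25 × 20 × 450 / 1000 = 270 → r_n = 270 kN.
Interior bolts: l_c = 90 − 30 = 60 mm → 1.2 × 60 × 20 × 450 / 1000 = 648 → r_n = 583.2 kN.
R_n = 1 × 270 + 2 × 583.2 = 1436 kN.
Design strength φR_n = 0.75 × 1436 = 1080 kN.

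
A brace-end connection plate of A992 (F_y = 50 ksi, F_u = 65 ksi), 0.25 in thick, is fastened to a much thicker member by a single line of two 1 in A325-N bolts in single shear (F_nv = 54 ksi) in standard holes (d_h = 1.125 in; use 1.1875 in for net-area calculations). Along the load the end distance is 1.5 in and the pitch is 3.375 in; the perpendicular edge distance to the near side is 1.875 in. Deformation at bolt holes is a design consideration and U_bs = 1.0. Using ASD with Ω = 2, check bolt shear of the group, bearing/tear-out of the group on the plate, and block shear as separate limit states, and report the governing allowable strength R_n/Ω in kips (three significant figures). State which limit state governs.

25.5 kips (block shear governs)

Bolt shear: A_b = π·1²/4 = 0.7854 in²; R_n = 54 × 0.7854 × 2 × 1 = 84.82 kips → 84.82 / 2 = 42.4 kips.
Bearing: edge l_c = 0.9375, r_n = 18.28 kips; interior l_c = 2.25, r_n = 39 kips; R_n = 18.28 + 1·39 = 57.28 kips → 28.6 kips.
Block shear: A_gv = 1.219, A_nv = 0.7734, A_nt = 0.3203 in²; R_n = min(0.6F_uA_nv, 0.6F_yA_gv) + U_bs·F_u·A_nt = 50.98 kips → 25.5 kips.
Block shear governs: 25.5 kips.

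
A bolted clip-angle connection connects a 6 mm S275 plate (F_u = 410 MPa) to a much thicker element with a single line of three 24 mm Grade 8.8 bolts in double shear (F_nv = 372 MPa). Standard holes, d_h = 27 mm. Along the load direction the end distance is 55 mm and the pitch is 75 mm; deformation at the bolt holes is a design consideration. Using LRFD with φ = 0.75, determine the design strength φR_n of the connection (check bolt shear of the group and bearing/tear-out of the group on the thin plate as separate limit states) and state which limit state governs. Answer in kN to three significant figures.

Bolt shear: A_b = π·24²/4 = 452.4 mm²; R_n = 372 × 452.4 × 3 × 2 / 1000 = 1010 kN → 0.75 × 1010 = 757 kN.
Bearing (1.2 l_c t F_u ≤ 2.4 d t F_u): upper limit = 2.4·24·6·410 / 1000 = 141.7 kN.
  Edge l_c = 55 − 27/2 = 41.5 → r_n = 122.5 kN; interior l_c = 75 − 27 = 48 → r_n = 141.7 kN.
  R_n,bearing = 1·122.5 + 2·141.7 = 405.9 kN → 0.75 × 405.9 = 304 kN.
Bearing governs: 304 kN.

304 kN (bearing governs)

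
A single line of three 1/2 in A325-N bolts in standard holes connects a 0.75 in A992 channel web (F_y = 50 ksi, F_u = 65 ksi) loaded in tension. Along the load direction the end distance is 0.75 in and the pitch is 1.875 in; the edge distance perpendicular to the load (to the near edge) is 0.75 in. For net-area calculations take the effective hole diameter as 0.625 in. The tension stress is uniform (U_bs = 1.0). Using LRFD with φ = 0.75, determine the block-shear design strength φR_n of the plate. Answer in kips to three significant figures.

Shear plane L_v = 0.75 + 2·1.875 = 4.5 in; A_gv = 4.5 × 0.75 = 3.375 in².
A_nv = (4.5 − 2.5·0.625) × 0.75 = 2.203 in².
A_nt = (0.75 − 0.5·0.625) × 0.75 = 0.3281 in².
0.6 F_u A_nv = 85.92 kips; 0.6 F_y A_gv = 101.2 kips → shear rupture governs the shear term.
R_n = 85.92 + 1.0 × 65 × 0.3281 = 107.2 kips.
Design strength φR_n = 0.75 × 107.2 = 80.4 kips.

80.4 kips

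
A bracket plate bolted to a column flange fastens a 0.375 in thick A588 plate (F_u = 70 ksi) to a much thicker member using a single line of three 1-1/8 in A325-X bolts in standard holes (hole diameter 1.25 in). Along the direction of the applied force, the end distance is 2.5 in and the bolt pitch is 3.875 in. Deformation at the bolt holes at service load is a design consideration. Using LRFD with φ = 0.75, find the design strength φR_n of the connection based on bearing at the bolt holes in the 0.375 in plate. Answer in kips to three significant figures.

Per bolt r_n = 1.2 l_c t F_u ≤ 2.4 d t F_u; upper limit = 2.4 × 1.125 × 0.375 × 70 = 70.88 kips.
Edge bolt: l_c = 2.5 − 1.25/2 = 1.875 in → 1.2 × 1.875 × 0.375 × 70 = 59.06 → r_n = 59.06 kips.
Interior bolts: l_c = 3.875 − 1.25 = 2.625 in → 1.2 × 2.625 × 0.375 × 70 = 82.69 → r_n = 70.88 kips.
R_n = 1 × 59.06 + 2 × 70.88 = 200.8 kips.
Design strength φR_n = 0.75 × 200.8 = 151 kips.

151 kips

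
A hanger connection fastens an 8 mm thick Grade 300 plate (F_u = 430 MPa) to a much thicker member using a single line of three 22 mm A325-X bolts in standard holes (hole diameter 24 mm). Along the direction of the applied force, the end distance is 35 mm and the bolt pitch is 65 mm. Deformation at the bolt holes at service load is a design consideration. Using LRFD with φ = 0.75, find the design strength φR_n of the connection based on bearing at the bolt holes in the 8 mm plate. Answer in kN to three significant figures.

Per bolt r_n = 1.2 l_c t F_u ≤ 2.4 d t F_u; upper limit = 2.4 × 22 × 8 × 430 / 1000 = 181.6 kN.
Edge bolt: l_c = 35 − 24/2 = 23 mm → 1.2 × 23 × 8 × 430 / 1000 = 94.94 → r_n = 94.94 kN.
Interior bolts: l_c = 65 − 24 = 41 mm → 1.2 × 41 × 8 × 430 / 1000 = 169.2 → r_n = 169.2 kN.
R_n = 1 × 94.94 + 2 × 169.2 = 433.4 kN.
Design strength φR_n = 0.75 × 433.4 = 325 kN.

325 kN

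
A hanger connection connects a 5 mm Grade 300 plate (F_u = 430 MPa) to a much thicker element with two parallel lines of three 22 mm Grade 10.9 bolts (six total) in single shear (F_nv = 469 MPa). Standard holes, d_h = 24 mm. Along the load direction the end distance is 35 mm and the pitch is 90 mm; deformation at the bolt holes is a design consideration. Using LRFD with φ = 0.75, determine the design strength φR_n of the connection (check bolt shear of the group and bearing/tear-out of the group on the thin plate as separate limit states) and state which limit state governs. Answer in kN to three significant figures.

Bolt shear: A_b = π·22²/4 = 380.1 mm²; R_n = 469 × 380.1 × 6 × 1 / 1000 = 1070 kN → 0.75 × 1070 = 802 kN.
Bearing (1.2 l_c t F_u ≤ 2.4 d t F_u): upper limit = 2.4·22·5·430 / 1000 = 113.5 kN.
  Edge l_c = 35 − 24/2 = 23 → r_n = 59.34 kN; interior l_c = 90 − 24 = 66 → r_n = 113.5 kN.
  R_n,bearing = 2·59.34 + 4·113.5 = 572.8 kN → 0.75 × 572.8 = 430 kN.
Bearing governs: 430 kN.

430 kN (bearing governs)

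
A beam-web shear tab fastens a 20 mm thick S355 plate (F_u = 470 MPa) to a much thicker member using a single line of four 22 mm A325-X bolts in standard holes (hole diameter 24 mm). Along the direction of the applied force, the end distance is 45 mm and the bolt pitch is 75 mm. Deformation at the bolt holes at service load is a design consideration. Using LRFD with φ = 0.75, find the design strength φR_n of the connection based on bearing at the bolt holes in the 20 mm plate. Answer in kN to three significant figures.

Per bolt r_n = 1.2 l_c t F_u ≤ 2.4 d t F_u; upper limit = 2.4 × 22 × 20 × 470 / 1000 = 496.3 kN.
Edge bolt: l_c = 45 − 24/2 = 33 mm → 1.2 × 33 × 20 × 470 / 1000 = 372.2 → r_n = 372.2 kN.
Interior bolts: l_c = 75 − 24 = 51 mm → 1.2 × 51 × 20 × 470 / 1000 = 575.3 → r_n = 496.3 kN.
R_n = 1 × 372.2 + 3 × 496.3 = 1861 kN.
Design strength φR_n = 0.75 × 1861 = 1400 kN.

1400 kN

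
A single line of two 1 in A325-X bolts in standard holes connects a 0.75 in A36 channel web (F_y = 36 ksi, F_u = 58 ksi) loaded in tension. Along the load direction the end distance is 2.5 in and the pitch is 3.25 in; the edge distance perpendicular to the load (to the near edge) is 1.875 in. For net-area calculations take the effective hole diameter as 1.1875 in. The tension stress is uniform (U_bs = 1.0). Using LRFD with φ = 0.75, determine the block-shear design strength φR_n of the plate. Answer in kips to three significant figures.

112 kips

Shear plane L_v = 2.5 + 1·3.25 = 5.75 in; A_gv = 5.75 × 0.75 = 4.312 in².
A_nv = (5.75 − 1.5·1.1875) × 0.75 = 2.977 in².
A_nt = (1.875 − 0.5·1.1875) × 0.75 = 0.9609 in².
0.6 F_u A_nv = 103.6 kips; 0.6 F_y A_gv = 93.15 kips → shear yielding governs the shear term.
R_n = 93.15 + 1.0 × 58 × 0.9609 = 148.9 kips.
Design strength φR_n = 0.75 × 148.9 = 112 kips.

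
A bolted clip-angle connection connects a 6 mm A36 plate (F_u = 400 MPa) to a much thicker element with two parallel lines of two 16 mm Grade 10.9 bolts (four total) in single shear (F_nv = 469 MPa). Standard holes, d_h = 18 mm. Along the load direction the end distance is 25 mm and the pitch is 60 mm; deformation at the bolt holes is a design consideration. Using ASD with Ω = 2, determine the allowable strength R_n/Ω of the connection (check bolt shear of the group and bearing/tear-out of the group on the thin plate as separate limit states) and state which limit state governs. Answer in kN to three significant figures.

138 kN (bearing governs)

Bolt shear: A_b = π·16²/4 = 201.1 mm²; R_n = 469 × 201.1 × 4 × 1 / 1000 = 377.2 kN → 377.2 / 2 = 189 kN.
Bearing (1.2 l_c t F_u ≤ 2.4 d t F_u): upper limit = 2.4·16·6·400 / 1000 = 92.16 kN.
  Edge l_c = 25 − 18/2 = 16 → r_n = 46.08 kN; interior l_c = 60 − 18 = 42 → r_n = 92.16 kN.
  R_n,bearing = 2·46.08 + 2·92.16 = 276.5 kN → 276.5 / 2 = 138 kN.
Bearing governs: 138 kN.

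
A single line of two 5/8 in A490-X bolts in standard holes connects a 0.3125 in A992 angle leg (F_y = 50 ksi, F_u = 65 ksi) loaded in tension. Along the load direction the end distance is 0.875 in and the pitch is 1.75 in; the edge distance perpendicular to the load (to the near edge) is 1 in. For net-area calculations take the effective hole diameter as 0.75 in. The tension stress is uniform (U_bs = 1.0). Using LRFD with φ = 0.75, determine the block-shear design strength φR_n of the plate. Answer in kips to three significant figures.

23.2 kips

Shear plane L_v = 0.875 + 1·1.75 = 2.625 in; A_gv = 2.625 × 0.3125 = 0.8203 in².
A_nv = (2.625 − 1.5·0.75) × 0.3125 = 0.4688 in².
A_nt = (1 − 0.5·0.75) × 0.3125 = 0.1953 in².
0.6 F_u A_nv = 18.28 kips; 0.6 F_y A_gv = 24.61 kips → shear rupture governs the shear term.
R_n = 18.28 + 1.0 × 65 × 0.1953 = 30.98 kips.
Design strength φR_n = 0.75 × 30.98 = 23.2 kips.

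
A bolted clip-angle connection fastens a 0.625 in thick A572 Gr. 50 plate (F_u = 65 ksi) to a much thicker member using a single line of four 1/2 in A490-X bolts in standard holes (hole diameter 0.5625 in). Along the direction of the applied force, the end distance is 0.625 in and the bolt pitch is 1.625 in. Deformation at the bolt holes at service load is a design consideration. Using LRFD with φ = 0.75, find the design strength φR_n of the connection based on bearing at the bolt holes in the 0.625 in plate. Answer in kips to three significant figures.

122 kips

Per bolt r_n = 1.2 l_c t F_u ≤ 2.4 d t F_u; upper limit = 2.4 × 0.5 × 0.625 × 65 = 48.75 kips.
Edge bolt: l_c = 0.625 − 0.5625/2 = 0.3438 in → 1.2 × 0.3438 × 0.625 × 65 = 16.76 → r_n = 16.76 kips.
Interior bolts: l_c = 1.625 − 0.5625 = 1.062 in → 1.2 × 1.062 × 0.625 × 65 = 51.8 → r_n = 48.75 kips.
R_n = 1 × 16.76 + 3 × 48.75 = 163 kips.
Design strength φR_n = 0.75 × 163 = 122 kips.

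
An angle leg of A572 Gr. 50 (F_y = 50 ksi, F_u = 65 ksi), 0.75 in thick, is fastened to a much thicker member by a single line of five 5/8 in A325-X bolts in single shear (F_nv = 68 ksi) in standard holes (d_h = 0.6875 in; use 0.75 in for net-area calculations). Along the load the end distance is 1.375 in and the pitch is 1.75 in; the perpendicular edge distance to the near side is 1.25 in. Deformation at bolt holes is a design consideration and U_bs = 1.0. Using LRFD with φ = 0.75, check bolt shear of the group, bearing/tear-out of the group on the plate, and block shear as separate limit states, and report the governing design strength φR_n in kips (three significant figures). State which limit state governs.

78.2 kips (bolt shear governs)

Bolt shear: A_b = π·0.625²/4 = 0.3068 in²; R_n = 68 × 0.3068 × 5 × 1 = 104.3 kips → 0.75 × 104.3 = 78.2 kips.
Bearing: edge l_c = 1.031, r_n = 60.33 kips; interior l_c = 1.062, r_n = 62.16 kips; R_n = 60.33 + 4·62.16 = 309 kips → 232 kips.
Block shear: A_gv = 6.281, A_nv = 3.75, A_nt = 0.6562 in²; R_n = min(0.6F_uA_nv, 0.6F_yA_gv) + U_bs·F_u·A_nt = 188.9 kips → 142 kips.
Bolt shear governs: 78.2 kips.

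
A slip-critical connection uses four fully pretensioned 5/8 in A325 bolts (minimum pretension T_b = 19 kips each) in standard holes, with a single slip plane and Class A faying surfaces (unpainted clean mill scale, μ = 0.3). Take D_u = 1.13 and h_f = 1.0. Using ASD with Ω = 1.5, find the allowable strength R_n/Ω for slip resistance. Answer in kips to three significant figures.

R_n = μ · D_u · h_f · T_b · n_s · n_b = 0.3 × 1.13 × 1.0 × 19 × 1 × 4 = 25.76 kips.
Allowable strength R_n/Ω = 25.76 / 1.5 = 17.2 kips.

17.2 kips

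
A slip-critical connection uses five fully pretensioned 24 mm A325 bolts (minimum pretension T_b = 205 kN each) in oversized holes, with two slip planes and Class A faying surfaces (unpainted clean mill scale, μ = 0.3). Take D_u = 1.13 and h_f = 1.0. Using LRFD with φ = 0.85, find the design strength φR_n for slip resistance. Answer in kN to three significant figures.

R_n = μ · D_u · h_f · T_b · n_s · n_b = 0.3 × 1.13 × 1.0 × 205 × 2 × 5 = 694.9 kN.
Design strength φR_n = 0.85 × 694.9 = 591 kN.

591 kN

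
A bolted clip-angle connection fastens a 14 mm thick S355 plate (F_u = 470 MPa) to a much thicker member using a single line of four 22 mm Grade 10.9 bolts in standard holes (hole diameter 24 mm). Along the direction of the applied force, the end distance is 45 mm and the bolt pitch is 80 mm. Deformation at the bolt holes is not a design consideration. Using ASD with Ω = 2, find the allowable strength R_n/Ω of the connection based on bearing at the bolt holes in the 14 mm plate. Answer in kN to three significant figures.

Per bolt r_n = 1.5 l_c t F_u ≤ 3.0 d t F_u; upper limit = 3.0 × 22 × 14 × 470 / 1000 = 434.3 kN.
Edge bolt: l_c = 45 − 24/2 = 33 mm → 1.5 × 33 × 14 × 470 / 1000 = 325.7 → r_n = 325.7 kN.
Interior bolts: l_c = 80 − 24 = 56 mm → 1.5 × 56 × 14 × 470 / 1000 = 552.7 → r_n = 434.3 kN.
R_n = 1 × 325.7 + 3 × 434.3 = 1629 kN.
Allowable strength R_n/Ω = 1629 / 2 = 814 kN.

814 kN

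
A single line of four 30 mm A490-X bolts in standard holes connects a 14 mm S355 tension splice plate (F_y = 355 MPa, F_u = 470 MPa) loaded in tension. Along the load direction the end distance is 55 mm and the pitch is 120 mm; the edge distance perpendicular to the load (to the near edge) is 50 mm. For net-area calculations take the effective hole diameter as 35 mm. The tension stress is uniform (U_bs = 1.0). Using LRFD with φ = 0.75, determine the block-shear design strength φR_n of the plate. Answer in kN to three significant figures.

1030 kN

Shear plane L_v = 55 + 3·120 = 415 mm; A_gv = 415 × 14 = 5810 mm².
A_nv = (415 − 3.5·35) × 14 = 4095 mm².
A_nt = (50 − 0.5·35) × 14 = 455 mm².
0.6 F_u A_nv = 1155 kN; 0.6 F_y A_gv = 1238 kN → shear rupture governs the shear term.
R_n = 1155 + 1.0 × 470 × 455 / 1000 = 1369 kN.
Design strength φR_n = 0.75 × 1369 = 1030 kN.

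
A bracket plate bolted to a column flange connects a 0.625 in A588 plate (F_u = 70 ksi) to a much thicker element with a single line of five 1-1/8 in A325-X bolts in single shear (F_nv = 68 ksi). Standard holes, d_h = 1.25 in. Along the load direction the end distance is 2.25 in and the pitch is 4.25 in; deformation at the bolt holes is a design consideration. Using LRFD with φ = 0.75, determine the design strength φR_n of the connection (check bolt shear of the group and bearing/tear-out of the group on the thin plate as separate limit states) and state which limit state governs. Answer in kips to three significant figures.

253 kips (bolt shear governs)

Bolt shear: A_b = π·1.125²/4 = 0.994 in²; R_n = 68 × 0.994 × 5 × 1 = 338 kips → 0.75 × 338 = 253 kips.
Bearing (1.2 l_c t F_u ≤ 2.4 d t F_u): upper limit = 2.4·1.125·0.625·70 = 118.1 kips.
  Edge l_c = 2.25 − 1.25/2 = 1.625 → r_n = 85.31 kips; interior l_c = 4.25 − 1.25 = 3 → r_n = 118.1 kips.
  R_n,bearing = 1·85.31 + 4·118.1 = 557.8 kips → 0.75 × 557.8 = 418 kips.
Bolt shear governs: 253 kips.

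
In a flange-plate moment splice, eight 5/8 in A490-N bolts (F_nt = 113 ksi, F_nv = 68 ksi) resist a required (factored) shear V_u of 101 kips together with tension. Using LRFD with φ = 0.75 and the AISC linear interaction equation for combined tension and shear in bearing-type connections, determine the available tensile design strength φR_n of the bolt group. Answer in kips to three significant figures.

A_b = π·0.625²/4 = 0.3068 in²; f_rv = 101 / (8 × 0.3068) = 41.15 ksi.
F'_nt = 1.3 F_nt − (F_nt / φF_nv) f_rv = 1.3·113 − (113/(0.75·68))·41.15 = 55.72 ksi, capped at F_nt → F'_nt = 55.72 ksi.
R_n = F'_nt · A_b · n = 55.72 × 0.3068 × 8 = 136.8 kips.
Design strength φR_n = 0.75 × 136.8 = 103 kips.

103 kips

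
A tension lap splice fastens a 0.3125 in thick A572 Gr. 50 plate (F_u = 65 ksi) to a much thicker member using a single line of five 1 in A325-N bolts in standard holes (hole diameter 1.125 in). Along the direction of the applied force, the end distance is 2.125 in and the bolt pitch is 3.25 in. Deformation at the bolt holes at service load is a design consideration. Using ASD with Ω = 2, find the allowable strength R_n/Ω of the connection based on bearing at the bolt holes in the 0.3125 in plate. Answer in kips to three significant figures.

Per bolt r_n = 1.2 l_c t F_u ≤ 2.4 d t F_u; upper limit = 2.4 × 1 × 0.3125 × 65 = 48.75 kips.
Edge bolt: l_c = 2.125 − 1.125/2 = 1.562 in → 1.2 × 1.562 × 0.3125 × 65 = 38.09 → r_n = 38.09 kips.
Interior bolts: l_c = 3.25 − 1.125 = 2.125 in → 1.2 × 2.125 × 0.3125 × 65 = 51.8 → r_n = 48.75 kips.
R_n = 1 × 38.09 + 4 × 48.75 = 233.1 kips.
Allowable strength R_n/Ω = 233.1 / 2 = 117 kips.

117 kips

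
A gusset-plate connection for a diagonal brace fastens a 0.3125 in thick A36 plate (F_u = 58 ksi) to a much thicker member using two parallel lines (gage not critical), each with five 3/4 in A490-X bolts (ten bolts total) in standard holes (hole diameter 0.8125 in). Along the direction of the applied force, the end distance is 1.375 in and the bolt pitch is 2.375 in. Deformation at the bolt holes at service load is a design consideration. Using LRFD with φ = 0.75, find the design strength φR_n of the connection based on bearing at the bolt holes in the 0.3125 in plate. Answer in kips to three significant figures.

Per bolt r_n = 1.2 l_c t F_u ≤ 2.4 d t F_u; upper limit = 2.4 × 0.75 × 0.3125 × 58 = 32.62 kips.
Edge bolt: l_c = 1.375 − 0.8125/2 = 0.9688 in → 1.2 × 0.9688 × 0.3125 × 58 = 21.07 → r_n = 21.07 kips.
Interior bolts: l_c = 2.375 − 0.8125 = 1.562 in → 1.2 × 1.562 × 0.3125 × 58 = 33.98 → r_n = 32.62 kips.
R_n = 2 × 21.07 + 8 × 32.62 = 303.1 kips.
Design strength φR_n = 0.75 × 303.1 = 227 kips.

227 kips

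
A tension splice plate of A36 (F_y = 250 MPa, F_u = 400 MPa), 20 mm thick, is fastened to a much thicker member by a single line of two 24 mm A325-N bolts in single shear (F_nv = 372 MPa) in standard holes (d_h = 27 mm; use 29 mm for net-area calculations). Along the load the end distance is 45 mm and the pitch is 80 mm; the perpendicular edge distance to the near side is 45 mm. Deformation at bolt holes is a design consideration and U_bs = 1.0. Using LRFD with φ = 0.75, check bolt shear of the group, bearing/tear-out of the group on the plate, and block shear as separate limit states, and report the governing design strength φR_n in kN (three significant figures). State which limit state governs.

252 kN (bolt shear governs)

Bolt shear: A_b = π·24²/4 = 452.4 mm²; R_n = 372 × 452.4 × 2 × 1 / 1000 = 336.6 kN → 0.75 × 336.6 = 252 kN.
Bearing: edge l_c = 31.5, r_n = 302.4 kN; interior l_c = 53, r_n = 460.8 kN; R_n = 302.4 + 1·460.8 = 763.2 kN → 572 kN.
Block shear: A_gv = 2500, A_nv = 1630, A_nt = 610 mm²; R_n = min(0.6F_uA_nv, 0.6F_yA_gv) + U_bs·F_u·A_nt = 619 kN → 464 kN.
Bolt shear governs: 252 kN.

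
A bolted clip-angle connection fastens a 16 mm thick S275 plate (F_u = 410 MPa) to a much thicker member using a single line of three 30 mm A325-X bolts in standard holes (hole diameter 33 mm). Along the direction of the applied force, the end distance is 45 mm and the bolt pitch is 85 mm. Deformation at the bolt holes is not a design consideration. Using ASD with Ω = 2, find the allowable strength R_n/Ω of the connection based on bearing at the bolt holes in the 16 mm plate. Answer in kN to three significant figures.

Per bolt r_n = 1.5 l_c t F_u ≤ 3.0 d t F_u; upper limit = 3.0 × 30 × 16 × 410 / 1000 = 590.4 kN.
Edge bolt: l_c = 45 − 33/2 = 28.5 mm → 1.5 × 28.5 × 16 × 410 / 1000 = 280.4 → r_n = 280.4 kN.
Interior bolts: l_c = 85 − 33 = 52 mm → 1.5 × 52 × 16 × 410 / 1000 = 511.7 → r_n = 511.7 kN.
R_n = 1 × 280.4 + 2 × 511.7 = 1304 kN.
Allowable strength R_n/Ω = 1304 / 2 = 652 kN.

652 kN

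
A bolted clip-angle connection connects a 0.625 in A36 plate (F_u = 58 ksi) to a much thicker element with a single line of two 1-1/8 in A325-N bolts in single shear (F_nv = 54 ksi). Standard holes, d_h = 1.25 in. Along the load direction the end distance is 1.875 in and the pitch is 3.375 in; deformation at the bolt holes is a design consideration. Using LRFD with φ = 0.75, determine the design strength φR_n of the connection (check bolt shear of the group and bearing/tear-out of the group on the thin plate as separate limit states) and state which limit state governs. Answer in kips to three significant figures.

80.5 kips (bolt shear governs)

Bolt shear: A_b = π·1.125²/4 = 0.994 in²; R_n = 54 × 0.994 × 2 × 1 = 107.4 kips → 0.75 × 107.4 = 80.5 kips.
Bearing (1.2 l_c t F_u ≤ 2.4 d t F_u): upper limit = 2.4·1.125·0.625·58 = 97.87 kips.
  Edge l_c = 1.875 − 1.25/2 = 1.25 → r_n = 54.38 kips; interior l_c = 3.375 − 1.25 = 2.125 → r_n = 92.44 kips.
  R_n,bearing = 1·54.38 + 1·92.44 = 146.8 kips → 0.75 × 146.8 = 110 kips.
Bolt shear governs: 80.5 kips.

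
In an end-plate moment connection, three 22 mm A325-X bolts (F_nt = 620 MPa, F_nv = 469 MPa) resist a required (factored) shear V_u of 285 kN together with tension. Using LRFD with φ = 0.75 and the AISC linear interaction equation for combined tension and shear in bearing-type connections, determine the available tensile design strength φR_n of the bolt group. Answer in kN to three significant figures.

A_b = π·22²/4 = 380.1 mm²; f_rv = 285 × 1000 / (3 × 380.1) = 249.9 MPa.
F'_nt = 1.3 F_nt − (F_nt / φF_nv) f_rv = 1.3·620 − (620/(0.75·469))·249.9 = 365.5 MPa, capped at F_nt → F'_nt = 365.5 MPa.
R_n = F'_nt · A_b · n = 365.5 × 380.1 × 3 / 1000 = 416.8 kN.
Design strength φR_n = 0.75 × 416.8 = 313 kN.

313 kN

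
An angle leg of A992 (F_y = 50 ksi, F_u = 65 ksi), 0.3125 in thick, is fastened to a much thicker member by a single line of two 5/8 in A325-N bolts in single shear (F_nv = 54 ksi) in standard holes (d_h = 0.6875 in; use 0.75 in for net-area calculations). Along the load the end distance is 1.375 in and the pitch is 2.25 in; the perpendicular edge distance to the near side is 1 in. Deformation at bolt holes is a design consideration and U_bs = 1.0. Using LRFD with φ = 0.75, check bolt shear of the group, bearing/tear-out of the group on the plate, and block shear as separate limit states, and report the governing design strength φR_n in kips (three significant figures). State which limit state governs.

24.9 kips (bolt shear governs)

Bolt shear: A_b = π·0.625²/4 = 0.3068 in²; R_n = 54 × 0.3068 × 2 × 1 = 33.13 kips → 0.75 × 33.13 = 24.9 kips.
Bearing: edge l_c = 1.031, r_n = 25.14 kips; interior l_c = 1.562, r_n = 30.47 kips; R_n = 25.14 + 1·30.47 = 55.61 kips → 41.7 kips.
Block shear: A_gv = 1.133, A_nv = 0.7812, A_nt = 0.1953 in²; R_n = min(0.6F_uA_nv, 0.6F_yA_gv) + U_bs·F_u·A_nt = 43.16 kips → 32.4 kips.
Bolt shear governs: 24.9 kips.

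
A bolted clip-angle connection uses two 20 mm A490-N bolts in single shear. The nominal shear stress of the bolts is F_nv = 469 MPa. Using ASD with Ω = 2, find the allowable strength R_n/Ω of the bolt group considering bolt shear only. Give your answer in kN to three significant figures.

A_b = π × 20² / 4 = 314.2 mm².
R_n = F_nv · A_b · n · n_s = 469 × 314.2 × 2 × 1 / 1000 = 294.7 kN.
Allowable strength R_n/Ω = 294.7 / 2 = 147 kN.

147 kN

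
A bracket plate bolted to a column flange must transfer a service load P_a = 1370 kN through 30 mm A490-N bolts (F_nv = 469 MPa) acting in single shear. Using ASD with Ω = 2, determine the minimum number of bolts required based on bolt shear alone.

A_b = π·30²/4 = 706.9 mm².
Per-bolt allowable strength R_n/Ω = 469 × 706.9 × 1 / 1000 / 2 = 165.8 kN.
n ≥ 1370 / 165.8 = 8.265 → use 9 bolts.

9 bolts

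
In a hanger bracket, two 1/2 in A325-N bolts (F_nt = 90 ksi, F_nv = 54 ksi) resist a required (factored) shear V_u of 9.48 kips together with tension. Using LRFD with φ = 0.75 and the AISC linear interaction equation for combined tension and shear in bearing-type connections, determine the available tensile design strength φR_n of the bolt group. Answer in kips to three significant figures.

18.7 kips

A_b = π·0.5²/4 = 0.1963 in²; f_rv = 9.48 / (2 × 0.1963) = 24.14 ksi.
F'_nt = 1.3 F_nt − (F_nt / φF_nv) f_rv = 1.3·90 − (90/(0.75·54))·24.14 = 63.35 ksi, capped at F_nt → F'_nt = 63.35 ksi.
R_n = F'_nt · A_b · n = 63.35 × 0.1963 × 2 = 24.88 kips.
Design strength φR_n = 0.75 × 24.88 = 18.7 kips.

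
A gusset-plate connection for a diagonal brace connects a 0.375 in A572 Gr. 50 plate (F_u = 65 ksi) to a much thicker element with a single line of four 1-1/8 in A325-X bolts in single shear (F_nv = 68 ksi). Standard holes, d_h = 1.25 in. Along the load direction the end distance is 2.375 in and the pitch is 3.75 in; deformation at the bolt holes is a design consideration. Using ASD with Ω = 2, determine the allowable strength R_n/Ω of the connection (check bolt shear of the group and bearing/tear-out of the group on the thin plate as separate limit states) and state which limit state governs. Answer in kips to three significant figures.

124 kips (bearing governs)

Bolt shear: A_b = π·1.125²/4 = 0.994 in²; R_n = 68 × 0.994 × 4 × 1 = 270.4 kips → 270.4 / 2 = 135 kips.
Bearing (1.2 l_c t F_u ≤ 2.4 d t F_u): upper limit = 2.4·1.125·0.375·65 = 65.81 kips.
  Edge l_c = 2.375 − 1.25/2 = 1.75 → r_n = 51.19 kips; interior l_c = 3.75 − 1.25 = 2.5 → r_n = 65.81 kips.
  R_n,bearing = 1·51.19 + 3·65.81 = 248.6 kips → 248.6 / 2 = 124 kips.
Bearing governs: 124 kips.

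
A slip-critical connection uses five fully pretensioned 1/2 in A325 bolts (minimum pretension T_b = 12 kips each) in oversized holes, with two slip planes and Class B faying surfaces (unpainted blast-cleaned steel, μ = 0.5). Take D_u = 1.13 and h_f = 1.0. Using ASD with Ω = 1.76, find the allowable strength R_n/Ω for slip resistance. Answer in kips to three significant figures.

R_n = μ · D_u · h_f · T_b · n_s · n_b = 0.5 × 1.13 × 1.0 × 12 × 2 × 5 = 67.8 kips.
Allowable strength R_n/Ω = 67.8 / 1.76 = 38.5 kips.

38.5 kips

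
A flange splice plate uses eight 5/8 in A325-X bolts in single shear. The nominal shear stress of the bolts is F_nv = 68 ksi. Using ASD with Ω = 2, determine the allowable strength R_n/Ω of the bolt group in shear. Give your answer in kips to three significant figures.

A_b = π × 0.625² / 4 = 0.3068 in².
R_n = F_nv · A_b · n · n_s = 68 × 0.3068 × 8 × 1 = 166.9 kips.
Allowable strength R_n/Ω = 166.9 / 2 = 83.4 kips.

83.4 kips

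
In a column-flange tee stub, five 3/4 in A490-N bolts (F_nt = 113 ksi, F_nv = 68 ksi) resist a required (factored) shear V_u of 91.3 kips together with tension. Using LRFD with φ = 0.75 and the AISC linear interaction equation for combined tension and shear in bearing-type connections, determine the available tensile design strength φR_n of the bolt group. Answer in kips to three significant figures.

91.7 kips

A_b = π·0.75²/4 = 0.4418 in²; f_rv = 91.3 / (5 × 0.4418) = 41.33 ksi.
F'_nt = 1.3 F_nt − (F_nt / φF_nv) f_rv = 1.3·113 − (113/(0.75·68))·41.33 = 55.32 ksi, capped at F_nt → F'_nt = 55.32 ksi.
R_n = F'_nt · A_b · n = 55.32 × 0.4418 × 5 = 122.2 kips.
Design strength φR_n = 0.75 × 122.2 = 91.7 kips.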